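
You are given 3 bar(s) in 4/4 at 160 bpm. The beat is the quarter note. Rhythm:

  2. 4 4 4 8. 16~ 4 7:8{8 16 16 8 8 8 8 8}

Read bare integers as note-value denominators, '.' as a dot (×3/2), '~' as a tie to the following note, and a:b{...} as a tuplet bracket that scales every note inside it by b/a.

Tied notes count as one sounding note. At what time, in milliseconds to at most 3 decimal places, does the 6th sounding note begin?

1. 0.0ms @ 0 + 1125.0ms (3)
2. 1125.0ms @ 3 + 375.0ms (1)
3. 1500.0ms @ 4 + 375.0ms (1)
4. 1875.0ms @ 5 + 375.0ms (1)
5. 2250.0ms @ 6 + 281.25ms (3/4)
6. 2531.25ms @ 27/4 + 468.75ms (5/4)
7. 3000.0ms @ 8 + 214.286ms (4/7)
8. 3214.286ms @ 60/7 + 107.143ms (2/7)
9. 3321.429ms @ 62/7 + 107.143ms (2/7)
10. 3428.571ms @ 64/7 + 214.286ms (4/7)
11. 3642.857ms @ 68/7 + 214.286ms (4/7)
12. 3857.143ms @ 72/7 + 214.286ms (4/7)
13. 4071.429ms @ 76/7 + 214.286ms (4/7)
14. 4285.714ms @ 80/7 + 214.286ms (4/7)

note 6 onset = 27/4b = 2531.25ms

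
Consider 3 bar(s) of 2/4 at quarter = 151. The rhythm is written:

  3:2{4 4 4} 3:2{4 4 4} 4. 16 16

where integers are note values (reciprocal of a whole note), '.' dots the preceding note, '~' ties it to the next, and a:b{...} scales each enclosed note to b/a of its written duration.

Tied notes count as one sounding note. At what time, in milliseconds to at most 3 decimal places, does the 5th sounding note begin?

note 5 onset = 8/3b = 1059.603ms

1. 0.0ms @ 0 + 264.901ms (2/3)
2. 264.901ms @ 2/3 + 264.901ms (2/3)
3. 529.801ms @ 4/3 + 264.901ms (2/3)
4. 794.702ms @ 2 + 264.901ms (2/3)
5. 1059.603ms @ 8/3 + 264.901ms (2/3)
6. 1324.503ms @ 10/3 + 264.901ms (2/3)
7. 1589.404ms @ 4 + 596.026ms (3/2)
8. 2185.43ms @ 11/2 + 99.338ms (1/4)
9. 2284.768ms @ 23/4 + 99.338ms (1/4)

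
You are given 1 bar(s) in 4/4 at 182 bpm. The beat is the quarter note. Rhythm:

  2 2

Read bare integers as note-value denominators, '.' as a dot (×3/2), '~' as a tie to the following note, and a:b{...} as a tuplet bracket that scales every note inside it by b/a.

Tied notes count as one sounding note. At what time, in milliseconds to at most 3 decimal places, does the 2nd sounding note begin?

1. 0.0ms @ 0 + 659.341ms (2)
2. 659.341ms @ 2 + 659.341ms (2)

note 2 onset = 2b = 659.341ms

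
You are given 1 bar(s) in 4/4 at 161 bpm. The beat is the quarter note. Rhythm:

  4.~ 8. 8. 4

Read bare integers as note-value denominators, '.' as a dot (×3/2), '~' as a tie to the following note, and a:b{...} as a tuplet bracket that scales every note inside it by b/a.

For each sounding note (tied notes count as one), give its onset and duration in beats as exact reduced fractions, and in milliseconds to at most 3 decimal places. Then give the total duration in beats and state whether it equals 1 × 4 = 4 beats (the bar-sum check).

1) 0.0ms=0b +838.509ms=9/4b
2) 838.509ms=9/4b +279.503ms=3/4b
3) 1118.012ms=3b +372.671ms=1b
Σ=4b of 4 (161bpm 4/4) — PASS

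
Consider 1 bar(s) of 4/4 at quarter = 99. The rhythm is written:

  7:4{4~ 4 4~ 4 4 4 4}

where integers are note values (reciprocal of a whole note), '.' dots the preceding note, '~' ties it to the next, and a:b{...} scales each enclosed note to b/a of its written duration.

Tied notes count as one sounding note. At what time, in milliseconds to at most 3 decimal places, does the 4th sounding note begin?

1. 0.0ms @ 0 + 692.641ms (8/7)
2. 692.641ms @ 8/7 + 692.641ms (8/7)
3. 1385.281ms @ 16/7 + 346.32ms (4/7)
4. 1731.602ms @ 20/7 + 346.32ms (4/7)
5. 2077.922ms @ 24/7 + 346.32ms (4/7)

note 4 onset = 20/7b = 1731.602ms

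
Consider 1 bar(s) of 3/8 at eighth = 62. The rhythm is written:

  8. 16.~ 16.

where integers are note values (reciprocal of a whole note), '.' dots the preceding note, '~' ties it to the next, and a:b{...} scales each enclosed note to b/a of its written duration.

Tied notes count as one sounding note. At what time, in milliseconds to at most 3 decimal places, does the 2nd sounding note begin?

1. 0.0ms @ 0 + 1451.613ms (3/2)
2. 1451.613ms @ 3/2 + 1451.613ms (3/2)

note 2 onset = 3/2b = 1451.613ms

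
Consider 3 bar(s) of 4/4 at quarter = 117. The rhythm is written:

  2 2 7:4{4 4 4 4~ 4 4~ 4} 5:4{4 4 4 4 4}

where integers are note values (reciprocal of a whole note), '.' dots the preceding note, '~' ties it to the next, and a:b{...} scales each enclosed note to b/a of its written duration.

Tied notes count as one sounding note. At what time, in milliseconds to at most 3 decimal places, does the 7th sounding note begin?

1. 0.0ms @ 0 + 1025.641ms (2)
2. 1025.641ms @ 2 + 1025.641ms (2)
3. 2051.282ms @ 4 + 293.04ms (4/7)
4. 2344.322ms @ 32/7 + 293.04ms (4/7)
5. 2637.363ms @ 36/7 + 293.04ms (4/7)
6. 2930.403ms @ 40/7 + 586.081ms (8/7)
7. 3516.484ms @ 48/7 + 586.081ms (8/7)
8. 4102.564ms @ 8 + 410.256ms (4/5)
9. 4512.821ms @ 44/5 + 410.256ms (4/5)
10. 4923.077ms @ 48/5 + 410.256ms (4/5)
11. 5333.333ms @ 52/5 + 410.256ms (4/5)
12. 5743.59ms @ 56/5 + 410.256ms (4/5)

note 7 onset = 48/7b = 3516.484ms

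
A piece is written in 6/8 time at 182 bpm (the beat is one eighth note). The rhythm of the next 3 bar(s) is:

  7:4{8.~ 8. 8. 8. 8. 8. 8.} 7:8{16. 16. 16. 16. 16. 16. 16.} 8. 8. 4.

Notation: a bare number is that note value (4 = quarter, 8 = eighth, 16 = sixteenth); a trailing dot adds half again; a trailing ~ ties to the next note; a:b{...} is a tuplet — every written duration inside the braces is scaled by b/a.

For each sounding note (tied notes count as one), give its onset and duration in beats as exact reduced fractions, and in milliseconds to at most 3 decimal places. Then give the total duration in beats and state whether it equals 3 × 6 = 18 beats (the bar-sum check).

1) 0.0ms=0b +565.149ms=12/7b
2) 565.149ms=12/7b +282.575ms=6/7b
3) 847.724ms=18/7b +282.575ms=6/7b
4) 1130.298ms=24/7b +282.575ms=6/7b
5) 1412.873ms=30/7b +282.575ms=6/7b
6) 1695.447ms=36/7b +282.575ms=6/7b
7) 1978.022ms=6b +282.575ms=6/7b
8) 2260.597ms=48/7b +282.575ms=6/7b
9) 2543.171ms=54/7b +282.575ms=6/7b
10) 2825.746ms=60/7b +282.575ms=6/7b
11) 3108.32ms=66/7b +282.575ms=6/7b
12) 3390.895ms=72/7b +282.575ms=6/7b
13) 3673.469ms=78/7b +282.575ms=6/7b
14) 3956.044ms=12b +494.505ms=3/2b
15) 4450.549ms=27/2b +494.505ms=3/2b
16) 4945.055ms=15b +989.011ms=3b
Σ=18b of 18 (182bpm 6/8) — PASS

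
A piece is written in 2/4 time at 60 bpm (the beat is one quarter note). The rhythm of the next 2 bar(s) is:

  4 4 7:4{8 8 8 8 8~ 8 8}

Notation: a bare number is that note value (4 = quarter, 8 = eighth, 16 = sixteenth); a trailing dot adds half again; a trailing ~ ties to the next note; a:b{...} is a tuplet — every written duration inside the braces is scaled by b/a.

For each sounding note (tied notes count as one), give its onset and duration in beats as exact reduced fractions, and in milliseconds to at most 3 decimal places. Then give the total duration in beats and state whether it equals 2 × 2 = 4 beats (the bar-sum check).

1) 0.0ms=0b +1000.0ms=1b
2) 1000.0ms=1b +1000.0ms=1b
3) 2000.0ms=2b +285.714ms=2/7b
4) 2285.714ms=16/7b +285.714ms=2/7b
5) 2571.429ms=18/7b +285.714ms=2/7b
6) 2857.143ms=20/7b +285.714ms=2/7b
7) 3142.857ms=22/7b +571.429ms=4/7b
8) 3714.286ms=26/7b +285.714ms=2/7b
Σ=4b of 4 (60bpm 2/4) — PASS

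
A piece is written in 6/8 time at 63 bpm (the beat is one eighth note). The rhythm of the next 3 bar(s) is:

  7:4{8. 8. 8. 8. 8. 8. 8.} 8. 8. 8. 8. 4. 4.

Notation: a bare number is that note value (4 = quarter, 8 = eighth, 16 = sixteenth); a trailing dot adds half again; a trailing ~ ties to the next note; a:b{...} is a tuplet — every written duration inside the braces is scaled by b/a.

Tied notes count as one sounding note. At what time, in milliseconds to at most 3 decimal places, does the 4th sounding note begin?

note 4 onset = 18/7b = 2448.98ms

1. 0.0ms @ 0 + 816.327ms (6/7)
2. 816.327ms @ 6/7 + 816.327ms (6/7)
3. 1632.653ms @ 12/7 + 816.327ms (6/7)
4. 2448.98ms @ 18/7 + 816.327ms (6/7)
5. 3265.306ms @ 24/7 + 816.327ms (6/7)
6. 4081.633ms @ 30/7 + 816.327ms (6/7)
7. 4897.959ms @ 36/7 + 816.327ms (6/7)
8. 5714.286ms @ 6 + 1428.571ms (3/2)
9. 7142.857ms @ 15/2 + 1428.571ms (3/2)
10. 8571.429ms @ 9 + 1428.571ms (3/2)
11. 10000.0ms @ 21/2 + 1428.571ms (3/2)
12. 11428.571ms @ 12 + 2857.143ms (3)
13. 14285.714ms @ 15 + 2857.143ms (3)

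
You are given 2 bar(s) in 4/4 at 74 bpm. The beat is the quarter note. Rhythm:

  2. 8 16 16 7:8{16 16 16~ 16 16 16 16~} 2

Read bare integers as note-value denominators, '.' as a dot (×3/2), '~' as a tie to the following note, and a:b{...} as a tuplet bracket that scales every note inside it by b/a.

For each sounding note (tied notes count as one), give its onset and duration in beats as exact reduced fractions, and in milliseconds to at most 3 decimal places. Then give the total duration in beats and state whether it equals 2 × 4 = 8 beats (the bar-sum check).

1) 0.0ms=0b +2432.432ms=3b
2) 2432.432ms=3b +405.405ms=1/2b
3) 2837.838ms=7/2b +202.703ms=1/4b
4) 3040.541ms=15/4b +202.703ms=1/4b
5) 3243.243ms=4b +231.66ms=2/7b
6) 3474.903ms=30/7b +231.66ms=2/7b
7) 3706.564ms=32/7b +463.32ms=4/7b
8) 4169.884ms=36/7b +231.66ms=2/7b
9) 4401.544ms=38/7b +231.66ms=2/7b
10) 4633.205ms=40/7b +1853.282ms=16/7b
Σ=8b of 8 (74bpm 4/4) — PASS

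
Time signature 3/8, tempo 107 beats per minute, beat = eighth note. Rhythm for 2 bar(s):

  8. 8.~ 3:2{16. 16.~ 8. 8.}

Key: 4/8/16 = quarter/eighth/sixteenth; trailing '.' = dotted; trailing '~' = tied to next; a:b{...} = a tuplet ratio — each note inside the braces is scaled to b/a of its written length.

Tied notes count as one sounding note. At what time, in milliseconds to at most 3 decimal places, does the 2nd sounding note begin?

1. 0.0ms @ 0 + 841.121ms (3/2)
2. 841.121ms @ 3/2 + 1121.495ms (2)
3. 1962.617ms @ 7/2 + 841.121ms (3/2)
4. 2803.738ms @ 5 + 560.748ms (1)

note 2 onset = 3/2b = 841.121ms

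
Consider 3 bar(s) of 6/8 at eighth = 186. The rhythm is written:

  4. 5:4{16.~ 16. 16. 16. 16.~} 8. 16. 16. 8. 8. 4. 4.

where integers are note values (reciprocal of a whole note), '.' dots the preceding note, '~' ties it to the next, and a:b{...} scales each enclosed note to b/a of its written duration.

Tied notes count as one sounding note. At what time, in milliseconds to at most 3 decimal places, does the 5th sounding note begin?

note 5 onset = 27/5b = 1741.935ms

1. 0.0ms @ 0 + 967.742ms (3)
2. 967.742ms @ 3 + 387.097ms (6/5)
3. 1354.839ms @ 21/5 + 193.548ms (3/5)
4. 1548.387ms @ 24/5 + 193.548ms (3/5)
5. 1741.935ms @ 27/5 + 677.419ms (21/10)
6. 2419.355ms @ 15/2 + 241.935ms (3/4)
7. 2661.29ms @ 33/4 + 241.935ms (3/4)
8. 2903.226ms @ 9 + 483.871ms (3/2)
9. 3387.097ms @ 21/2 + 483.871ms (3/2)
10. 3870.968ms @ 12 + 967.742ms (3)
11. 4838.71ms @ 15 + 967.742ms (3)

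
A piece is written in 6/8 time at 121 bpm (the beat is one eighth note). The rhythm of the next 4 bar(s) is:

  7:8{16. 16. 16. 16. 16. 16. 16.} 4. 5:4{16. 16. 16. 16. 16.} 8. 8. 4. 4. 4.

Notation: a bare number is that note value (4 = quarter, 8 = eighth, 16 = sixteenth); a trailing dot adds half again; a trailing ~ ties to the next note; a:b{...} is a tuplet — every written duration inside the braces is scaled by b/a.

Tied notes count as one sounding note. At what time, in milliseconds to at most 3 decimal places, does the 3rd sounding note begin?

1. 0.0ms @ 0 + 425.03ms (6/7)
2. 425.03ms @ 6/7 + 425.03ms (6/7)
3. 850.059ms @ 12/7 + 425.03ms (6/7)
4. 1275.089ms @ 18/7 + 425.03ms (6/7)
5. 1700.118ms @ 24/7 + 425.03ms (6/7)
6. 2125.148ms @ 30/7 + 425.03ms (6/7)
7. 2550.177ms @ 36/7 + 425.03ms (6/7)
8. 2975.207ms @ 6 + 1487.603ms (3)
9. 4462.81ms @ 9 + 297.521ms (3/5)
10. 4760.331ms @ 48/5 + 297.521ms (3/5)
11. 5057.851ms @ 51/5 + 297.521ms (3/5)
12. 5355.372ms @ 54/5 + 297.521ms (3/5)
13. 5652.893ms @ 57/5 + 297.521ms (3/5)
14. 5950.413ms @ 12 + 743.802ms (3/2)
15. 6694.215ms @ 27/2 + 743.802ms (3/2)
16. 7438.017ms @ 15 + 1487.603ms (3)
17. 8925.62ms @ 18 + 1487.603ms (3)
18. 10413.223ms @ 21 + 1487.603ms (3)

note 3 onset = 12/7b = 850.059ms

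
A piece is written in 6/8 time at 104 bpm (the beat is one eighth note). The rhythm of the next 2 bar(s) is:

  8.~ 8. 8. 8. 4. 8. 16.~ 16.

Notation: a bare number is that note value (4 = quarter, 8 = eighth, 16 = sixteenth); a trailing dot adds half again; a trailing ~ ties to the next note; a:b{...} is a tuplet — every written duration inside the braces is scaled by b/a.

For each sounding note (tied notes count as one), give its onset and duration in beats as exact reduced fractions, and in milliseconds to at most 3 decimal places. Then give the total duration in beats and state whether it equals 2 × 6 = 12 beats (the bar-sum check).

1) 0.0ms=0b +1730.769ms=3b
2) 1730.769ms=3b +865.385ms=3/2b
3) 2596.154ms=9/2b +865.385ms=3/2b
4) 3461.538ms=6b +1730.769ms=3b
5) 5192.308ms=9b +865.385ms=3/2b
6) 6057.692ms=21/2b +865.385ms=3/2b
Σ=12b of 12 (104bpm 6/8) — PASS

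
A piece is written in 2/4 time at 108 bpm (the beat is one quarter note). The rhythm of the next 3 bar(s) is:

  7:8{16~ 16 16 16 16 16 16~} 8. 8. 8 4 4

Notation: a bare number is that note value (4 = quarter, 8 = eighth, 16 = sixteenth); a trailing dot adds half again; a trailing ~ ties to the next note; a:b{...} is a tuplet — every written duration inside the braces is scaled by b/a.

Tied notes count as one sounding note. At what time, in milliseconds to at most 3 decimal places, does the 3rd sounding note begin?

1. 0.0ms @ 0 + 317.46ms (4/7)
2. 317.46ms @ 4/7 + 158.73ms (2/7)
3. 476.19ms @ 6/7 + 158.73ms (2/7)
4. 634.921ms @ 8/7 + 158.73ms (2/7)
5. 793.651ms @ 10/7 + 158.73ms (2/7)
6. 952.381ms @ 12/7 + 575.397ms (29/28)
7. 1527.778ms @ 11/4 + 416.667ms (3/4)
8. 1944.444ms @ 7/2 + 277.778ms (1/2)
9. 2222.222ms @ 4 + 555.556ms (1)
10. 2777.778ms @ 5 + 555.556ms (1)

note 3 onset = 6/7b = 476.19ms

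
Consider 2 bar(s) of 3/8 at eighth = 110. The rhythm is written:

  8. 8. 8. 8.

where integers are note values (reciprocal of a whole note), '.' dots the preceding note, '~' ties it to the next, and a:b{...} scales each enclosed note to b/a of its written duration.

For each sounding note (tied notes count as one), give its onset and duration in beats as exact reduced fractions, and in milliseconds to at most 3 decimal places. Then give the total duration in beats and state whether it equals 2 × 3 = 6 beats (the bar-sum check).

1) 0.0ms=0b +818.182ms=3/2b
2) 818.182ms=3/2b +818.182ms=3/2b
3) 1636.364ms=3b +818.182ms=3/2b
4) 2454.545ms=9/2b +818.182ms=3/2b
Σ=6b of 6 (110bpm 3/8) — PASS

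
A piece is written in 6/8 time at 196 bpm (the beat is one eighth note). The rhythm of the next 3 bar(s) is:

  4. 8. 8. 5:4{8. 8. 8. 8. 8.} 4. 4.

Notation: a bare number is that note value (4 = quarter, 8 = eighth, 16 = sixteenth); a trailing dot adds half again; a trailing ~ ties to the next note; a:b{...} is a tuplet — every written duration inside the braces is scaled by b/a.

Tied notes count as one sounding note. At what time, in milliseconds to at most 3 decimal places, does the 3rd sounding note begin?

note 3 onset = 9/2b = 1377.551ms

1. 0.0ms @ 0 + 918.367ms (3)
2. 918.367ms @ 3 + 459.184ms (3/2)
3. 1377.551ms @ 9/2 + 459.184ms (3/2)
4. 1836.735ms @ 6 + 367.347ms (6/5)
5. 2204.082ms @ 36/5 + 367.347ms (6/5)
6. 2571.429ms @ 42/5 + 367.347ms (6/5)
7. 2938.776ms @ 48/5 + 367.347ms (6/5)
8. 3306.122ms @ 54/5 + 367.347ms (6/5)
9. 3673.469ms @ 12 + 918.367ms (3)
10. 4591.837ms @ 15 + 918.367ms (3)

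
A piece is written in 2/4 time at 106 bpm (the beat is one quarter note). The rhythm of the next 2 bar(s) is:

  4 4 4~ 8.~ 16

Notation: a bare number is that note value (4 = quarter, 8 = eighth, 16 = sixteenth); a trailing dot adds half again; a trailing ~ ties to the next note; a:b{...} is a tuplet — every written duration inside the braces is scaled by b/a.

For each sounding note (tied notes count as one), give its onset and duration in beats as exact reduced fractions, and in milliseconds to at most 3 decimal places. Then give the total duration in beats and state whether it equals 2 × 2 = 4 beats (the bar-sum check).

1) 0.0ms=0b +566.038ms=1b
2) 566.038ms=1b +566.038ms=1b
3) 1132.075ms=2b +1132.075ms=2b
Σ=4b of 4 (106bpm 2/4) — PASS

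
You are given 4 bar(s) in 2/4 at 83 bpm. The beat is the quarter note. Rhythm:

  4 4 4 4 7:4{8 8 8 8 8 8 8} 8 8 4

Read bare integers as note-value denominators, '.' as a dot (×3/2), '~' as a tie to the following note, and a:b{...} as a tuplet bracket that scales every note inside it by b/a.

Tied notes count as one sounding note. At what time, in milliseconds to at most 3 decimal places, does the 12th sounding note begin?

note 12 onset = 6b = 4337.349ms

1. 0.0ms @ 0 + 722.892ms (1)
2. 722.892ms @ 1 + 722.892ms (1)
3. 1445.783ms @ 2 + 722.892ms (1)
4. 2168.675ms @ 3 + 722.892ms (1)
5. 2891.566ms @ 4 + 206.54ms (2/7)
6. 3098.107ms @ 30/7 + 206.54ms (2/7)
7. 3304.647ms @ 32/7 + 206.54ms (2/7)
8. 3511.188ms @ 34/7 + 206.54ms (2/7)
9. 3717.728ms @ 36/7 + 206.54ms (2/7)
10. 3924.269ms @ 38/7 + 206.54ms (2/7)
11. 4130.809ms @ 40/7 + 206.54ms (2/7)
12. 4337.349ms @ 6 + 361.446ms (1/2)
13. 4698.795ms @ 13/2 + 361.446ms (1/2)
14. 5060.241ms @ 7 + 722.892ms (1)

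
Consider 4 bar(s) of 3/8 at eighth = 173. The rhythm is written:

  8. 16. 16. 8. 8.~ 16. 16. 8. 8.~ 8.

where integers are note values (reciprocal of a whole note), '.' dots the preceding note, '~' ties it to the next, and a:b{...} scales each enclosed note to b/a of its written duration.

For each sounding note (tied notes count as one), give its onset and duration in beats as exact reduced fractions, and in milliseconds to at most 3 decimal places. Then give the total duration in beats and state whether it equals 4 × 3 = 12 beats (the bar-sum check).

1) 0.0ms=0b +520.231ms=3/2b
2) 520.231ms=3/2b +260.116ms=3/4b
3) 780.347ms=9/4b +260.116ms=3/4b
4) 1040.462ms=3b +520.231ms=3/2b
5) 1560.694ms=9/2b +780.347ms=9/4b
6) 2341.04ms=27/4b +260.116ms=3/4b
7) 2601.156ms=15/2b +520.231ms=3/2b
8) 3121.387ms=9b +1040.462ms=3b
Σ=12b of 12 (173bpm 3/8) — PASS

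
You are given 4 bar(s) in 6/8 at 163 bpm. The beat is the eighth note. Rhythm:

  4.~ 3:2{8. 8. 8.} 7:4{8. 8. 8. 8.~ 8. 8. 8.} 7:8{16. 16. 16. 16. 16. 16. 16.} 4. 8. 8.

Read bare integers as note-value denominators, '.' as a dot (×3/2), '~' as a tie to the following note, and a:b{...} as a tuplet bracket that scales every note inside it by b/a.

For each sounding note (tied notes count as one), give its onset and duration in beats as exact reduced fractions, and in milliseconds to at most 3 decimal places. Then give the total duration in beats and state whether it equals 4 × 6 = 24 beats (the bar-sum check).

1) 0.0ms=0b +1472.393ms=4b
2) 1472.393ms=4b +368.098ms=1b
3) 1840.491ms=5b +368.098ms=1b
4) 2208.589ms=6b +315.513ms=6/7b
5) 2524.102ms=48/7b +315.513ms=6/7b
6) 2839.614ms=54/7b +315.513ms=6/7b
7) 3155.127ms=60/7b +631.025ms=12/7b
8) 3786.152ms=72/7b +315.513ms=6/7b
9) 4101.665ms=78/7b +315.513ms=6/7b
10) 4417.178ms=12b +315.513ms=6/7b
11) 4732.691ms=90/7b +315.513ms=6/7b
12) 5048.203ms=96/7b +315.513ms=6/7b
13) 5363.716ms=102/7b +315.513ms=6/7b
14) 5679.229ms=108/7b +315.513ms=6/7b
15) 5994.741ms=114/7b +315.513ms=6/7b
16) 6310.254ms=120/7b +315.513ms=6/7b
17) 6625.767ms=18b +1104.294ms=3b
18) 7730.061ms=21b +552.147ms=3/2b
19) 8282.209ms=45/2b +552.147ms=3/2b
Σ=24b of 24 (163bpm 6/8) — PASS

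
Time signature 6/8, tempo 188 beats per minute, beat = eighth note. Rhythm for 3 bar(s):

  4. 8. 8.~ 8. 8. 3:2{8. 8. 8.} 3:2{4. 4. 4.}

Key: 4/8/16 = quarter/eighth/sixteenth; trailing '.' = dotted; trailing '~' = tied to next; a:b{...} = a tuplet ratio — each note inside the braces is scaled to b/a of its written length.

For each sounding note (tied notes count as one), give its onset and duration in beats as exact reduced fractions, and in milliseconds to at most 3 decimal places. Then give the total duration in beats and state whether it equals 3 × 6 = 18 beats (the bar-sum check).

1) 0.0ms=0b +957.447ms=3b
2) 957.447ms=3b +478.723ms=3/2b
3) 1436.17ms=9/2b +957.447ms=3b
4) 2393.617ms=15/2b +478.723ms=3/2b
5) 2872.34ms=9b +319.149ms=1b
6) 3191.489ms=10b +319.149ms=1b
7) 3510.638ms=11b +319.149ms=1b
8) 3829.787ms=12b +638.298ms=2b
9) 4468.085ms=14b +638.298ms=2b
10) 5106.383ms=16b +638.298ms=2b
Σ=18b of 18 (188bpm 6/8) — PASS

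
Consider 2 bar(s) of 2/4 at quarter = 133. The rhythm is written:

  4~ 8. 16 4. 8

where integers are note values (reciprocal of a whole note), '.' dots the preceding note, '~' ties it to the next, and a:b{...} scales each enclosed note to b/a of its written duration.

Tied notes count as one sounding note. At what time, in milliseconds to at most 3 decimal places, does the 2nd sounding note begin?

note 2 onset = 7/4b = 789.474ms

1. 0.0ms @ 0 + 789.474ms (7/4)
2. 789.474ms @ 7/4 + 112.782ms (1/4)
3. 902.256ms @ 2 + 676.692ms (3/2)
4. 1578.947ms @ 7/2 + 225.564ms (1/2)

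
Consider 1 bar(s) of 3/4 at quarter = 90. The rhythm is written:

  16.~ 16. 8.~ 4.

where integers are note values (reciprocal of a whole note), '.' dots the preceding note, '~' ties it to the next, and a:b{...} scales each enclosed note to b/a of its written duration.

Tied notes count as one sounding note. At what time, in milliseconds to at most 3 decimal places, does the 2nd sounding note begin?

note 2 onset = 3/4b = 500.0ms

1. 0.0ms @ 0 + 500.0ms (3/4)
2. 500.0ms @ 3/4 + 1500.0ms (9/4)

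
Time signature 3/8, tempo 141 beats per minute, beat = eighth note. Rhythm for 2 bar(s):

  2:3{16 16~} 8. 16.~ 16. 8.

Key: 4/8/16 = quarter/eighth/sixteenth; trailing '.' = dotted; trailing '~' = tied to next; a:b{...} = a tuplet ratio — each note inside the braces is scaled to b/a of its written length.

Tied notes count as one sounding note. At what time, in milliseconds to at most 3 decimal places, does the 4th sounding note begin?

1. 0.0ms @ 0 + 319.149ms (3/4)
2. 319.149ms @ 3/4 + 957.447ms (9/4)
3. 1276.596ms @ 3 + 638.298ms (3/2)
4. 1914.894ms @ 9/2 + 638.298ms (3/2)

note 4 onset = 9/2b = 1914.894ms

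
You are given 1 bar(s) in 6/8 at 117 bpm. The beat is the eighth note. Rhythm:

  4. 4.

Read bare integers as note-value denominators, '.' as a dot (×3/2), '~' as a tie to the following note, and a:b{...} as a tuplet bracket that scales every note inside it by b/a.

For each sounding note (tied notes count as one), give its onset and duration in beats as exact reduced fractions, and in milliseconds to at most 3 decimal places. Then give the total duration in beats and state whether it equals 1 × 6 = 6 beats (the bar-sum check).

1) 0.0ms=0b +1538.462ms=3b
2) 1538.462ms=3b +1538.462ms=3b
Σ=6b of 6 (117bpm 6/8) — PASS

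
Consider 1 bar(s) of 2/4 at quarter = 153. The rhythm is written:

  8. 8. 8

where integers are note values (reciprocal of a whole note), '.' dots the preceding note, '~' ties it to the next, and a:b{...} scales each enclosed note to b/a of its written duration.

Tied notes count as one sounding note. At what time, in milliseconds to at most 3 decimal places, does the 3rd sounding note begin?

1. 0.0ms @ 0 + 294.118ms (3/4)
2. 294.118ms @ 3/4 + 294.118ms (3/4)
3. 588.235ms @ 3/2 + 196.078ms (1/2)

note 3 onset = 3/2b = 588.235ms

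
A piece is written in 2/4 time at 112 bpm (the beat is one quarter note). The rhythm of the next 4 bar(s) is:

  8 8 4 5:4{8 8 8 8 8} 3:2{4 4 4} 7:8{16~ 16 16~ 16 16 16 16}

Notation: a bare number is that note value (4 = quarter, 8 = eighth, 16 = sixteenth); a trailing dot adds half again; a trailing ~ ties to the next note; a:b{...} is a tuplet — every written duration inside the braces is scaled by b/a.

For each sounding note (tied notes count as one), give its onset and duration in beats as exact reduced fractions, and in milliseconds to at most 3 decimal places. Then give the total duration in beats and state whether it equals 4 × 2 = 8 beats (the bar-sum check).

1) 0.0ms=0b +267.857ms=1/2b
2) 267.857ms=1/2b +267.857ms=1/2b
3) 535.714ms=1b +535.714ms=1b
4) 1071.429ms=2b +214.286ms=2/5b
5) 1285.714ms=12/5b +214.286ms=2/5b
6) 1500.0ms=14/5b +214.286ms=2/5b
7) 1714.286ms=16/5b +214.286ms=2/5b
8) 1928.571ms=18/5b +214.286ms=2/5b
9) 2142.857ms=4b +357.143ms=2/3b
10) 2500.0ms=14/3b +357.143ms=2/3b
11) 2857.143ms=16/3b +357.143ms=2/3b
12) 3214.286ms=6b +306.122ms=4/7b
13) 3520.408ms=46/7b +306.122ms=4/7b
14) 3826.531ms=50/7b +153.061ms=2/7b
15) 3979.592ms=52/7b +153.061ms=2/7b
16) 4132.653ms=54/7b +153.061ms=2/7b
Σ=8b of 8 (112bpm 2/4) — PASS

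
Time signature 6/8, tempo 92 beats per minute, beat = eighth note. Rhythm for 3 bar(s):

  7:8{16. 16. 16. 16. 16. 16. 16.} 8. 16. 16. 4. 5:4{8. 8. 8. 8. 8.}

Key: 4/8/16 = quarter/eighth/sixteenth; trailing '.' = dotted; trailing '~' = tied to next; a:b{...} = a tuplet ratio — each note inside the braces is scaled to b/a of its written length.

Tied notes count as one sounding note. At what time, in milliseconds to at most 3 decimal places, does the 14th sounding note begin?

note 14 onset = 72/5b = 9391.304ms

1. 0.0ms @ 0 + 559.006ms (6/7)
2. 559.006ms @ 6/7 + 559.006ms (6/7)
3. 1118.012ms @ 12/7 + 559.006ms (6/7)
4. 1677.019ms @ 18/7 + 559.006ms (6/7)
5. 2236.025ms @ 24/7 + 559.006ms (6/7)
6. 2795.031ms @ 30/7 + 559.006ms (6/7)
7. 3354.037ms @ 36/7 + 559.006ms (6/7)
8. 3913.043ms @ 6 + 978.261ms (3/2)
9. 4891.304ms @ 15/2 + 489.13ms (3/4)
10. 5380.435ms @ 33/4 + 489.13ms (3/4)
11. 5869.565ms @ 9 + 1956.522ms (3)
12. 7826.087ms @ 12 + 782.609ms (6/5)
13. 8608.696ms @ 66/5 + 782.609ms (6/5)
14. 9391.304ms @ 72/5 + 782.609ms (6/5)
15. 10173.913ms @ 78/5 + 782.609ms (6/5)
16. 10956.522ms @ 84/5 + 782.609ms (6/5)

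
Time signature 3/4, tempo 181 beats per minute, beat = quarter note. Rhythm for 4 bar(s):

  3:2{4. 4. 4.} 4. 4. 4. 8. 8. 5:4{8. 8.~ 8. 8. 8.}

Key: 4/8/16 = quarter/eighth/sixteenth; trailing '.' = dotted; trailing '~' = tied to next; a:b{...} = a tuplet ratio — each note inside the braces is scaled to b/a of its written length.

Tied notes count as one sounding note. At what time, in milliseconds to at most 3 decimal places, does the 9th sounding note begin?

1. 0.0ms @ 0 + 331.492ms (1)
2. 331.492ms @ 1 + 331.492ms (1)
3. 662.983ms @ 2 + 331.492ms (1)
4. 994.475ms @ 3 + 497.238ms (3/2)
5. 1491.713ms @ 9/2 + 497.238ms (3/2)
6. 1988.95ms @ 6 + 497.238ms (3/2)
7. 2486.188ms @ 15/2 + 248.619ms (3/4)
8. 2734.807ms @ 33/4 + 248.619ms (3/4)
9. 2983.425ms @ 9 + 198.895ms (3/5)
10. 3182.32ms @ 48/5 + 397.79ms (6/5)
11. 3580.11ms @ 54/5 + 198.895ms (3/5)
12. 3779.006ms @ 57/5 + 198.895ms (3/5)

note 9 onset = 9b = 2983.425ms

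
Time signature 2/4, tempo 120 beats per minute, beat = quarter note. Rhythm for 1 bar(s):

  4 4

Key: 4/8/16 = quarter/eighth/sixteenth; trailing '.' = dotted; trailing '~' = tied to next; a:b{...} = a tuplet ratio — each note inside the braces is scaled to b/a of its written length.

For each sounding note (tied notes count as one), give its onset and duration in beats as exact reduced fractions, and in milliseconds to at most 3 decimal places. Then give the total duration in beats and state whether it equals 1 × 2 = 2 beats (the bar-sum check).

1) 0.0ms=0b +500.0ms=1b
2) 500.0ms=1b +500.0ms=1b
Σ=2b of 2 (120bpm 2/4) — PASS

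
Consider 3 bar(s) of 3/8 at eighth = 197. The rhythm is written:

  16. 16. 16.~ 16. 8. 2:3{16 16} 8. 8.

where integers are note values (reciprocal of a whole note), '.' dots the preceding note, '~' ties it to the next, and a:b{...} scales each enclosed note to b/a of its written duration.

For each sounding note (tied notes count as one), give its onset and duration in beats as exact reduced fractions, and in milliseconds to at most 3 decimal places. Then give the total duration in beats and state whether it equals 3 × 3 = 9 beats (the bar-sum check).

1) 0.0ms=0b +228.426ms=3/4b
2) 228.426ms=3/4b +228.426ms=3/4b
3) 456.853ms=3/2b +456.853ms=3/2b
4) 913.706ms=3b +456.853ms=3/2b
5) 1370.558ms=9/2b +228.426ms=3/4b
6) 1598.985ms=21/4b +228.426ms=3/4b
7) 1827.411ms=6b +456.853ms=3/2b
8) 2284.264ms=15/2b +456.853ms=3/2b
Σ=9b of 9 (197bpm 3/8) — PASS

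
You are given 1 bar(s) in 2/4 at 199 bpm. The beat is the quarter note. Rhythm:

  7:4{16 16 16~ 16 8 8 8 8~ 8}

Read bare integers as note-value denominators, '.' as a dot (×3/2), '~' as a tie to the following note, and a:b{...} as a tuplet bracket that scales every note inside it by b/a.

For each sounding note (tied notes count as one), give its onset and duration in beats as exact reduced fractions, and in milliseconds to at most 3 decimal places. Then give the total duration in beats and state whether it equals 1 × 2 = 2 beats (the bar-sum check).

1) 0.0ms=0b +43.073ms=1/7b
2) 43.073ms=1/7b +43.073ms=1/7b
3) 86.145ms=2/7b +86.145ms=2/7b
4) 172.29ms=4/7b +86.145ms=2/7b
5) 258.435ms=6/7b +86.145ms=2/7b
6) 344.58ms=8/7b +86.145ms=2/7b
7) 430.725ms=10/7b +172.29ms=4/7b
Σ=2b of 2 (199bpm 2/4) — PASS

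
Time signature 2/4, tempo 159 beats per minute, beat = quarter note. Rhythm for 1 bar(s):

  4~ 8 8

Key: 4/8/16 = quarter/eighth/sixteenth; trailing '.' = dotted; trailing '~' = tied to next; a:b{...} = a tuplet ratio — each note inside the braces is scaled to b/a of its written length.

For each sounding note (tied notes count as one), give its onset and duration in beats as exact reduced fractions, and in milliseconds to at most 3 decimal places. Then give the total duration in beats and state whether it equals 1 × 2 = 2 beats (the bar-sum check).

1) 0.0ms=0b +566.038ms=3/2b
2) 566.038ms=3/2b +188.679ms=1/2b
Σ=2b of 2 (159bpm 2/4) — PASS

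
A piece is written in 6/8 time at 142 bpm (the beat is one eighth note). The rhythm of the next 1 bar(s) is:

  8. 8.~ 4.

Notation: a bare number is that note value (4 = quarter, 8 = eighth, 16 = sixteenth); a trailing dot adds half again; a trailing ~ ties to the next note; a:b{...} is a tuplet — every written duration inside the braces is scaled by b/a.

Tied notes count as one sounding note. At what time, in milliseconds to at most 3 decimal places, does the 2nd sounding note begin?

note 2 onset = 3/2b = 633.803ms

1. 0.0ms @ 0 + 633.803ms (3/2)
2. 633.803ms @ 3/2 + 1901.408ms (9/2)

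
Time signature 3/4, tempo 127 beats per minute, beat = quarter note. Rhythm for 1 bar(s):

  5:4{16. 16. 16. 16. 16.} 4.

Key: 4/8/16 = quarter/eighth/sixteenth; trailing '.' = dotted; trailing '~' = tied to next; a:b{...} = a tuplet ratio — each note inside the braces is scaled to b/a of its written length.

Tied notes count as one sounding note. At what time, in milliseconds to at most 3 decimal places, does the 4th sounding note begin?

note 4 onset = 9/10b = 425.197ms

1. 0.0ms @ 0 + 141.732ms (3/10)
2. 141.732ms @ 3/10 + 141.732ms (3/10)
3. 283.465ms @ 3/5 + 141.732ms (3/10)
4. 425.197ms @ 9/10 + 141.732ms (3/10)
5. 566.929ms @ 6/5 + 141.732ms (3/10)
6. 708.661ms @ 3/2 + 708.661ms (3/2)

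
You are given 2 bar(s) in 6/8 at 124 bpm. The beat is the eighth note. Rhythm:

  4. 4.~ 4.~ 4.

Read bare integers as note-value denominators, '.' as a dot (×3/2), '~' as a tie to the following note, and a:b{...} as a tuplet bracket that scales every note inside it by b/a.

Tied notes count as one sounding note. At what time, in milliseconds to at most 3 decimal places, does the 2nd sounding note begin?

note 2 onset = 3b = 1451.613ms

1. 0.0ms @ 0 + 1451.613ms (3)
2. 1451.613ms @ 3 + 4354.839ms (9)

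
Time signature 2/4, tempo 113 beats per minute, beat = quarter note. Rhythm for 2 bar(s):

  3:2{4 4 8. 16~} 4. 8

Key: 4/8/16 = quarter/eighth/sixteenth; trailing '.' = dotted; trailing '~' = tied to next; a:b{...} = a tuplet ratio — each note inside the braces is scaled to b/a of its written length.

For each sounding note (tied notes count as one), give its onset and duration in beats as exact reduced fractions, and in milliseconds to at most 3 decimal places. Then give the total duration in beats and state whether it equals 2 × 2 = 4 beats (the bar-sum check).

1) 0.0ms=0b +353.982ms=2/3b
2) 353.982ms=2/3b +353.982ms=2/3b
3) 707.965ms=4/3b +265.487ms=1/2b
4) 973.451ms=11/6b +884.956ms=5/3b
5) 1858.407ms=7/2b +265.487ms=1/2b
Σ=4b of 4 (113bpm 2/4) — PASS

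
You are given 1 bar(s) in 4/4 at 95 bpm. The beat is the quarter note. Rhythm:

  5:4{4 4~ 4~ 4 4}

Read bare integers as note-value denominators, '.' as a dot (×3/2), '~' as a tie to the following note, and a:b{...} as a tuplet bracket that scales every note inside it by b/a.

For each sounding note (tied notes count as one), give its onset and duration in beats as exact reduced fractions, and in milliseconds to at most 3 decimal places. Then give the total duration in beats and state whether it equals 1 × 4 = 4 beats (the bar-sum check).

1) 0.0ms=0b +505.263ms=4/5b
2) 505.263ms=4/5b +1515.789ms=12/5b
3) 2021.053ms=16/5b +505.263ms=4/5b
Σ=4b of 4 (95bpm 4/4) — PASS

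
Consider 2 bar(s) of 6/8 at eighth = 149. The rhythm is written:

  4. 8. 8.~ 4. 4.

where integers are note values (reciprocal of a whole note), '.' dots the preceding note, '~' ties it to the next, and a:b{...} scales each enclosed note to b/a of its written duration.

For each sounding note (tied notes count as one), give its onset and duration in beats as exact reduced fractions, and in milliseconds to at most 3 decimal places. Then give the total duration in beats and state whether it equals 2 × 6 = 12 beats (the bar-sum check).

1) 0.0ms=0b +1208.054ms=3b
2) 1208.054ms=3b +604.027ms=3/2b
3) 1812.081ms=9/2b +1812.081ms=9/2b
4) 3624.161ms=9b +1208.054ms=3b
Σ=12b of 12 (149bpm 6/8) — PASS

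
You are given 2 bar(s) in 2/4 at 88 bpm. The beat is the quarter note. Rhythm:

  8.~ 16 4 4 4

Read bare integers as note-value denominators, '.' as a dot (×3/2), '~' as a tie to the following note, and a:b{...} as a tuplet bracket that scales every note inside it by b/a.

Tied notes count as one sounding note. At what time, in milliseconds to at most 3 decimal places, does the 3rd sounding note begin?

note 3 onset = 2b = 1363.636ms

1. 0.0ms @ 0 + 681.818ms (1)
2. 681.818ms @ 1 + 681.818ms (1)
3. 1363.636ms @ 2 + 681.818ms (1)
4. 2045.455ms @ 3 + 681.818ms (1)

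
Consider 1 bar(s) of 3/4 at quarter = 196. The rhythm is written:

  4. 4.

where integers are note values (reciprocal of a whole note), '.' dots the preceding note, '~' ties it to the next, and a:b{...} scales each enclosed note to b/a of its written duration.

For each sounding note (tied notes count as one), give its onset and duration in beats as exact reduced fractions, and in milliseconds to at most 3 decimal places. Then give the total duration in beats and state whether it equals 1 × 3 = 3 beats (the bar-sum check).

1) 0.0ms=0b +459.184ms=3/2b
2) 459.184ms=3/2b +459.184ms=3/2b
Σ=3b of 3 (196bpm 3/4) — PASS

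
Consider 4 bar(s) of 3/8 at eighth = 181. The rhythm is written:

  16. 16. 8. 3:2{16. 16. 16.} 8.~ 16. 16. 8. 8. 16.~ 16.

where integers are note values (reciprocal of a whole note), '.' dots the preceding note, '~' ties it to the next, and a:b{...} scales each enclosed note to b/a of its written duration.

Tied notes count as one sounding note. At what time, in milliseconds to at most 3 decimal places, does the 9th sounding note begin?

note 9 onset = 15/2b = 2486.188ms

1. 0.0ms @ 0 + 248.619ms (3/4)
2. 248.619ms @ 3/4 + 248.619ms (3/4)
3. 497.238ms @ 3/2 + 497.238ms (3/2)
4. 994.475ms @ 3 + 165.746ms (1/2)
5. 1160.221ms @ 7/2 + 165.746ms (1/2)
6. 1325.967ms @ 4 + 165.746ms (1/2)
7. 1491.713ms @ 9/2 + 745.856ms (9/4)
8. 2237.569ms @ 27/4 + 248.619ms (3/4)
9. 2486.188ms @ 15/2 + 497.238ms (3/2)
10. 2983.425ms @ 9 + 497.238ms (3/2)
11. 3480.663ms @ 21/2 + 497.238ms (3/2)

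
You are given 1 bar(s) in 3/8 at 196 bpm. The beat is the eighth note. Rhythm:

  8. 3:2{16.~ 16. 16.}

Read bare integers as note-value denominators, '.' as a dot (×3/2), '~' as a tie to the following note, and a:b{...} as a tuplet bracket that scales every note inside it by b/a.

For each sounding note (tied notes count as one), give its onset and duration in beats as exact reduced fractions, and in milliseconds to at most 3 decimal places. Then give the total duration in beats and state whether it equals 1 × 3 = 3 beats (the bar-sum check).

1) 0.0ms=0b +459.184ms=3/2b
2) 459.184ms=3/2b +306.122ms=1b
3) 765.306ms=5/2b +153.061ms=1/2b
Σ=3b of 3 (196bpm 3/8) — PASS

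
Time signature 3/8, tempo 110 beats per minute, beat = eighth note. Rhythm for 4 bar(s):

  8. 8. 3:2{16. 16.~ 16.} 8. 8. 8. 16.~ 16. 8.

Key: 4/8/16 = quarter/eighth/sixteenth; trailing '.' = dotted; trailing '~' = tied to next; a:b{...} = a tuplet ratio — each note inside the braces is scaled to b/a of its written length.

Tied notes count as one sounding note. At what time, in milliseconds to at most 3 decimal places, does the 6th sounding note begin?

1. 0.0ms @ 0 + 818.182ms (3/2)
2. 818.182ms @ 3/2 + 818.182ms (3/2)
3. 1636.364ms @ 3 + 272.727ms (1/2)
4. 1909.091ms @ 7/2 + 545.455ms (1)
5. 2454.545ms @ 9/2 + 818.182ms (3/2)
6. 3272.727ms @ 6 + 818.182ms (3/2)
7. 4090.909ms @ 15/2 + 818.182ms (3/2)
8. 4909.091ms @ 9 + 818.182ms (3/2)
9. 5727.273ms @ 21/2 + 818.182ms (3/2)

note 6 onset = 6b = 3272.727ms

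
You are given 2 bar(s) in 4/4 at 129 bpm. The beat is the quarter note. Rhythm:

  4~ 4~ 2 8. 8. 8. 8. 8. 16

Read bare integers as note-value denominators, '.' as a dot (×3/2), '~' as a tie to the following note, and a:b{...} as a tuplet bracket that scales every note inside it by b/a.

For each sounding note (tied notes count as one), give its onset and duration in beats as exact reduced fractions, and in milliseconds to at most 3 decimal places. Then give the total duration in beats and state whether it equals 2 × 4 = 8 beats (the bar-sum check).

1) 0.0ms=0b +1860.465ms=4b
2) 1860.465ms=4b +348.837ms=3/4b
3) 2209.302ms=19/4b +348.837ms=3/4b
4) 2558.14ms=11/2b +348.837ms=3/4b
5) 2906.977ms=25/4b +348.837ms=3/4b
6) 3255.814ms=7b +348.837ms=3/4b
7) 3604.651ms=31/4b +116.279ms=1/4b
Σ=8b of 8 (129bpm 4/4) — PASS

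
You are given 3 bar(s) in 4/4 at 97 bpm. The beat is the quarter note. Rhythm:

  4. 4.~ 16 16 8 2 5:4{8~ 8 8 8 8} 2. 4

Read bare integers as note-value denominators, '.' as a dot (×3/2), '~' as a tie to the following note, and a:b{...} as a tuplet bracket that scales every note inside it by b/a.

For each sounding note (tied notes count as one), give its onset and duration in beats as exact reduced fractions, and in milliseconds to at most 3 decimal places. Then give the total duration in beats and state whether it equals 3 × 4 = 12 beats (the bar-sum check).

1) 0.0ms=0b +927.835ms=3/2b
2) 927.835ms=3/2b +1082.474ms=7/4b
3) 2010.309ms=13/4b +154.639ms=1/4b
4) 2164.948ms=7/2b +309.278ms=1/2b
5) 2474.227ms=4b +1237.113ms=2b
6) 3711.34ms=6b +494.845ms=4/5b
7) 4206.186ms=34/5b +247.423ms=2/5b
8) 4453.608ms=36/5b +247.423ms=2/5b
9) 4701.031ms=38/5b +247.423ms=2/5b
10) 4948.454ms=8b +1855.67ms=3b
11) 6804.124ms=11b +618.557ms=1b
Σ=12b of 12 (97bpm 4/4) — PASS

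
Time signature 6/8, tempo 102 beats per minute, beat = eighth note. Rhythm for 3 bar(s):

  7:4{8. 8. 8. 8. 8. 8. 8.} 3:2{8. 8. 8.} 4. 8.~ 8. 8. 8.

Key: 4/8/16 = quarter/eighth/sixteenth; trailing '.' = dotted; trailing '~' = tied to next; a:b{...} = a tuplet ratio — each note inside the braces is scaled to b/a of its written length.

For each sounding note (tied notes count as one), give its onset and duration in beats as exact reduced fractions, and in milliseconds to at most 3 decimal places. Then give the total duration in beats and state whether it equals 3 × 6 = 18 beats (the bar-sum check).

1) 0.0ms=0b +504.202ms=6/7b
2) 504.202ms=6/7b +504.202ms=6/7b
3) 1008.403ms=12/7b +504.202ms=6/7b
4) 1512.605ms=18/7b +504.202ms=6/7b
5) 2016.807ms=24/7b +504.202ms=6/7b
6) 2521.008ms=30/7b +504.202ms=6/7b
7) 3025.21ms=36/7b +504.202ms=6/7b
8) 3529.412ms=6b +588.235ms=1b
9) 4117.647ms=7b +588.235ms=1b
10) 4705.882ms=8b +588.235ms=1b
11) 5294.118ms=9b +1764.706ms=3b
12) 7058.824ms=12b +1764.706ms=3b
13) 8823.529ms=15b +882.353ms=3/2b
14) 9705.882ms=33/2b +882.353ms=3/2b
Σ=18b of 18 (102bpm 6/8) — PASS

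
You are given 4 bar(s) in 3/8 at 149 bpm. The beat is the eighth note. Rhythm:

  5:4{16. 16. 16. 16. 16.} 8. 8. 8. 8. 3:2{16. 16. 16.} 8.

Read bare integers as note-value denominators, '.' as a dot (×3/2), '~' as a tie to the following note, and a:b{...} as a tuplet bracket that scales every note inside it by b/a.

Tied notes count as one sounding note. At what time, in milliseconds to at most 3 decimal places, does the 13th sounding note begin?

1. 0.0ms @ 0 + 241.611ms (3/5)
2. 241.611ms @ 3/5 + 241.611ms (3/5)
3. 483.221ms @ 6/5 + 241.611ms (3/5)
4. 724.832ms @ 9/5 + 241.611ms (3/5)
5. 966.443ms @ 12/5 + 241.611ms (3/5)
6. 1208.054ms @ 3 + 604.027ms (3/2)
7. 1812.081ms @ 9/2 + 604.027ms (3/2)
8. 2416.107ms @ 6 + 604.027ms (3/2)
9. 3020.134ms @ 15/2 + 604.027ms (3/2)
10. 3624.161ms @ 9 + 201.342ms (1/2)
11. 3825.503ms @ 19/2 + 201.342ms (1/2)
12. 4026.846ms @ 10 + 201.342ms (1/2)
13. 4228.188ms @ 21/2 + 604.027ms (3/2)

note 13 onset = 21/2b = 4228.188ms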